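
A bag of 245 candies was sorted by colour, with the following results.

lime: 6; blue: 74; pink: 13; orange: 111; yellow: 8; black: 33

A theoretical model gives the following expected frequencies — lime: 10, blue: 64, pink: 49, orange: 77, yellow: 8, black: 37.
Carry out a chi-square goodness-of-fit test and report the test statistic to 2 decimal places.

45.06

lime: (6 − 10)²/10 = 16/10 = 1.600
blue: (74 − 64)²/64 = 100/64 = 1.563
pink: (13 − 49)²/49 = 1296/49 = 26.449
orange: (111 − 77)²/77 = 1156/77 = 15.013
yellow: (8 − 8)²/8 = 0/8 = 0.000
black: (33 − 37)²/37 = 16/37 = 0.432
Sum = 45.06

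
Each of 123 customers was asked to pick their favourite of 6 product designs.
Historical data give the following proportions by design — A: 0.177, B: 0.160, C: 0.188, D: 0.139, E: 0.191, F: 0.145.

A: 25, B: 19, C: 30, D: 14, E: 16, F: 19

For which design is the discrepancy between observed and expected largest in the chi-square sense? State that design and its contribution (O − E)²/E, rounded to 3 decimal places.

E, 2.390

Expected counts E_i = n·p_i: 123×0.177 = 21.771, 123×0.160 = 19.68, 123×0.188 = 23.124, 123×0.139 = 17.097, 123×0.191 = 23.493, 123×0.145 = 17.835.
A: (25 − 21.771)²/21.771 = 10.426441/21.771 = 0.4789
B: (19 − 19.68)²/19.68 = 0.4624/19.68 = 0.0235
C: (30 − 23.124)²/23.124 = 47.279376/23.124 = 2.0446
D: (14 − 17.097)²/17.097 = 9.591409/17.097 = 0.5610
E: (16 − 23.493)²/23.493 = 56.145049/23.493 = 2.3899
F: (19 − 17.835)²/17.835 = 1.357225/17.835 = 0.0761
The largest term is for E: 2.390.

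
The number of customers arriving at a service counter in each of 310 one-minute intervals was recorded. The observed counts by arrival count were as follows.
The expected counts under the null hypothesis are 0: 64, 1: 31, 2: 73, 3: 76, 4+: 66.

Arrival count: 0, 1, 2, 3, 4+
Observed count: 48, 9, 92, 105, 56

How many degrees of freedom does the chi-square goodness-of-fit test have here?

4

There are k = 5 categories and no parameters were estimated from the data, so df = 5 − 1 = 4.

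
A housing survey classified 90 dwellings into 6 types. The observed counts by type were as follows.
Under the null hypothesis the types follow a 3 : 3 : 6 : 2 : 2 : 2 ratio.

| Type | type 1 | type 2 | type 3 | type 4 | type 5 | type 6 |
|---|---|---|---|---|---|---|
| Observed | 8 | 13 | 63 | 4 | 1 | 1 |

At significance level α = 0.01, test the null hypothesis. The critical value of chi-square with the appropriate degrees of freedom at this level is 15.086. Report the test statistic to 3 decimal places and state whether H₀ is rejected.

59.633; reject

Ratio total = 18. Expected counts: 90×3/18 = 15, 90×3/18 = 15, 90×6/18 = 30, 90×2/18 = 10, 90×2/18 = 10, 90×2/18 = 10.
type 1: (8 − 15)²/15 = 49/15 = 3.2667
type 2: (13 − 15)²/15 = 4/15 = 0.2667
type 3: (63 − 30)²/30 = 1089/30 = 36.3000
type 4: (4 − 10)²/10 = 36/10 = 3.6000
type 5: (1 − 10)²/10 = 81/10 = 8.1000
type 6: (1 − 10)²/10 = 81/10 = 8.1000
Sum = 59.633
df = 5. Since 59.633 > 15.086, we reject H₀.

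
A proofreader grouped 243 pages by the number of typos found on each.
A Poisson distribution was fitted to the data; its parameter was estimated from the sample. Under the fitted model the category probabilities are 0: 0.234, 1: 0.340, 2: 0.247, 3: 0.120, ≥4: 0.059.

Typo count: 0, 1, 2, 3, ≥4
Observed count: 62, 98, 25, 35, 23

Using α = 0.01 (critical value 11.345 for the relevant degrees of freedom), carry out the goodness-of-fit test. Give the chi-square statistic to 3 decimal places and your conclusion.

Expected counts E_i = n·p_i: 243×0.234 = 56.862, 243×0.340 = 82.62, 243×0.247 = 60.021, 243×0.120 = 29.16, 243×0.059 = 14.337.
0: (62 − 56.862)²/56.862 = 26.399044/56.862 = 0.4643
1: (98 − 82.62)²/82.62 = 236.5444/82.62 = 2.8630
2: (25 − 60.021)²/60.021 = 1226.470441/60.021 = 20.4340
3: (35 − 29.16)²/29.16 = 34.1056/29.16 = 1.1696
≥4: (23 − 14.337)²/14.337 = 75.047569/14.337 = 5.2345
Sum = 30.165
df = 3. Since 30.165 > 11.345, we reject H₀.

30.165; reject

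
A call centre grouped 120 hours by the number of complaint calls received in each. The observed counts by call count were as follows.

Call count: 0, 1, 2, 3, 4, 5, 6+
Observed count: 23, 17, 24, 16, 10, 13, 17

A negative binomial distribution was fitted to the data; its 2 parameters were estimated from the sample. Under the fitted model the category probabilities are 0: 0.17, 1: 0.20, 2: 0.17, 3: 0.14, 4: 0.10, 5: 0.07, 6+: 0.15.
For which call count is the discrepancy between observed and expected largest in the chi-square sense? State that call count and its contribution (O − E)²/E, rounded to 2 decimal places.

5, 2.52

Expected counts E_i = n·p_i: 120×0.17 = 20.4, 120×0.20 = 24, 120×0.17 = 20.4, 120×0.14 = 16.8, 120×0.10 = 12, 120×0.07 = 8.4, 120×0.15 = 18.
0: (23 − 20.4)²/20.4 = 6.76/20.4 = 0.331
1: (17 − 24)²/24 = 49/24 = 2.042
2: (24 − 20.4)²/20.4 = 12.96/20.4 = 0.635
3: (16 − 16.8)²/16.8 = 0.64/16.8 = 0.038
4: (10 − 12)²/12 = 4/12 = 0.333
5: (13 − 8.4)²/8.4 = 21.16/8.4 = 2.519
6+: (17 − 18)²/18 = 1/18 = 0.056
The largest term is for 5: 2.52.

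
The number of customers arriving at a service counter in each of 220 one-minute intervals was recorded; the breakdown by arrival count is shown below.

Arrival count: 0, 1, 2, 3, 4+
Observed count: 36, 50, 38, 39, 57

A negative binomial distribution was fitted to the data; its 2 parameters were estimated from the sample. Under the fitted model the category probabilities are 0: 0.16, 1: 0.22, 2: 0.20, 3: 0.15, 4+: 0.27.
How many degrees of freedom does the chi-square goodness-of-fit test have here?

There are k = 5 categories and 2 parameters estimated from the data, so df = 5 − 1 − 2 = 2.

2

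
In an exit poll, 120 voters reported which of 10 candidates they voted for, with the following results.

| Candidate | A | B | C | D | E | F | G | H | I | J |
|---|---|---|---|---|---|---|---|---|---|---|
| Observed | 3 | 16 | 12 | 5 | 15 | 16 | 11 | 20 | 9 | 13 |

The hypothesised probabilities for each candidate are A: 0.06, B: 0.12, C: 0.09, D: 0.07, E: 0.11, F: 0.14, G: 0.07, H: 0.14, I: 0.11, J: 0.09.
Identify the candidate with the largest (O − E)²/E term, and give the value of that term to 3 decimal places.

A, 2.450

Expected counts E_i = n·p_i: 120×0.06 = 7.2, 120×0.12 = 14.4, 120×0.09 = 10.8, 120×0.07 = 8.4, 120×0.11 = 13.2, 120×0.14 = 16.8, 120×0.07 = 8.4, 120×0.14 = 16.8, 120×0.11 = 13.2, 120×0.09 = 10.8.
A: (3 − 7.2)²/7.2 = 17.64/7.2 = 2.4500
B: (16 − 14.4)²/14.4 = 2.56/14.4 = 0.1778
C: (12 − 10.8)²/10.8 = 1.44/10.8 = 0.1333
D: (5 − 8.4)²/8.4 = 11.56/8.4 = 1.3762
E: (15 − 13.2)²/13.2 = 3.24/13.2 = 0.2455
F: (16 − 16.8)²/16.8 = 0.64/16.8 = 0.0381
G: (11 − 8.4)²/8.4 = 6.76/8.4 = 0.8048
H: (20 − 16.8)²/16.8 = 10.24/16.8 = 0.6095
I: (9 − 13.2)²/13.2 = 17.64/13.2 = 1.3364
J: (13 − 10.8)²/10.8 = 4.84/10.8 = 0.4481
The largest term is for A: 2.450.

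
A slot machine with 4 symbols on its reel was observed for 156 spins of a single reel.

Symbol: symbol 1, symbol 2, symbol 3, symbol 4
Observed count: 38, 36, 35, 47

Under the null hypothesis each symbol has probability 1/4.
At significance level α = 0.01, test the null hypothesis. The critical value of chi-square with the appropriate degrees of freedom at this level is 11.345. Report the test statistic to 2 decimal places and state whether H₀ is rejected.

Expected count for each of the 4 categories: 156/4 = 39.
χ² = (38−39)²/39 + (36−39)²/39 + (35−39)²/39 + (47−39)²/39
   = 0.026 + 0.231 + 0.410 + 1.641
Sum = 2.31
df = 3. Since 2.31 < 11.345, we do not reject H₀.

2.31; do not reject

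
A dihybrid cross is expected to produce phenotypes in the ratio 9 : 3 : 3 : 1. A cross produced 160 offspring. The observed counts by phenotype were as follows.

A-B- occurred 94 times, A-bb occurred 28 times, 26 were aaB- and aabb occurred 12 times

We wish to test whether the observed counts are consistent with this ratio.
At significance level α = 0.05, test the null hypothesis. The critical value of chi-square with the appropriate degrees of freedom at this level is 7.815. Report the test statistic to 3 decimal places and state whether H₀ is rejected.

Ratio total = 16. Expected counts: 160×9/16 = 90, 160×3/16 = 30, 160×3/16 = 30, 160×1/16 = 10.
A-B-: (94 − 90)²/90 = 16/90 = 0.1778
A-bb: (28 − 30)²/30 = 4/30 = 0.1333
aaB-: (26 − 30)²/30 = 16/30 = 0.5333
aabb: (12 − 10)²/10 = 4/10 = 0.4000
Sum = 1.244
df = 3. Since 1.244 < 7.815, we do not reject H₀.

1.244; do not reject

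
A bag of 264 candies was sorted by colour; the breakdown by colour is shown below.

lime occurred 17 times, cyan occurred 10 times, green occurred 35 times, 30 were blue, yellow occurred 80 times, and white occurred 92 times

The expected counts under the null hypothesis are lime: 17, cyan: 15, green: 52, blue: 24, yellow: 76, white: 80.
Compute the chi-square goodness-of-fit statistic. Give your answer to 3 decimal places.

10.735

χ² = (17−17)²/17 + (10−15)²/15 + (35−52)²/52 + (30−24)²/24 + (80−76)²/76 + (92−80)²/80
   = 0.0000 + 1.6667 + 5.5577 + 1.5000 + 0.2105 + 1.8000
Sum = 10.735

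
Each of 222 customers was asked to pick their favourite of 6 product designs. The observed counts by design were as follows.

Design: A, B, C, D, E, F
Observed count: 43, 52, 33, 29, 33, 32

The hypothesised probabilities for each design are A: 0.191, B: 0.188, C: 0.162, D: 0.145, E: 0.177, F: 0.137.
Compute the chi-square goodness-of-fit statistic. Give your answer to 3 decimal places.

4.184

Expected counts E_i = n·p_i: 222×0.191 = 42.402, 222×0.188 = 41.736, 222×0.162 = 35.964, 222×0.145 = 32.19, 222×0.177 = 39.294, 222×0.137 = 30.414.
A: (43 − 42.402)²/42.402 = 0.357604/42.402 = 0.0084
B: (52 − 41.736)²/41.736 = 105.349696/41.736 = 2.5242
C: (33 − 35.964)²/35.964 = 8.785296/35.964 = 0.2443
D: (29 − 32.19)²/32.19 = 10.1761/32.19 = 0.3161
E: (33 − 39.294)²/39.294 = 39.614436/39.294 = 1.0082
F: (32 − 30.414)²/30.414 = 2.515396/30.414 = 0.0827
Sum = 4.184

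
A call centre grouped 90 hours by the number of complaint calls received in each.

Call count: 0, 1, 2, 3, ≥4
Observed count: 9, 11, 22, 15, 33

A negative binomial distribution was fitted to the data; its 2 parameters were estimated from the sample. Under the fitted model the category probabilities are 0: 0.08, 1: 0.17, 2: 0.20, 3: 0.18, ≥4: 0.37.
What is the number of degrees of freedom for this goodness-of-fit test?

There are k = 5 categories and 2 parameters estimated from the data, so df = 5 − 1 − 2 = 2.

2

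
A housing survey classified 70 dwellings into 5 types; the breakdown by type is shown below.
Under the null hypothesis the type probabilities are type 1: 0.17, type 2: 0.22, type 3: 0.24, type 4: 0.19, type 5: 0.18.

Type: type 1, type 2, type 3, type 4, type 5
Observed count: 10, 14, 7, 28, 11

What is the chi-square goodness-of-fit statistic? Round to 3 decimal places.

Expected counts E_i = n·p_i: 70×0.17 = 11.9, 70×0.22 = 15.4, 70×0.24 = 16.8, 70×0.19 = 13.3, 70×0.18 = 12.6.
χ² = (10−11.9)²/11.9 + (14−15.4)²/15.4 + (7−16.8)²/16.8 + (28−13.3)²/13.3 + (11−12.6)²/12.6
   = 0.3034 + 0.1273 + 5.7167 + 16.2474 + 0.2032
Sum = 22.598

22.598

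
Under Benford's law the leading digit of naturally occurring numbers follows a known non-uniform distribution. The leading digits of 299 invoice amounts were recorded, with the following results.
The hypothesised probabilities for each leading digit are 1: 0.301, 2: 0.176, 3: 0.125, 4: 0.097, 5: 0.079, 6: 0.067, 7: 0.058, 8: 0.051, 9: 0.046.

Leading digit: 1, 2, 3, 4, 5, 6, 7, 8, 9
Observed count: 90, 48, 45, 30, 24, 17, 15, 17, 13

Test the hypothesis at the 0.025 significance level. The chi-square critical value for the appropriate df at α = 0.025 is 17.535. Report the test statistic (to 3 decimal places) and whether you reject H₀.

3.020; do not reject

Expected counts E_i = n·p_i: 299×0.301 = 89.999, 299×0.176 = 52.624, 299×0.125 = 37.375, 299×0.097 = 29.003, 299×0.079 = 23.621, 299×0.067 = 20.033, 299×0.058 = 17.342, 299×0.051 = 15.249, 299×0.046 = 13.754.
cat         O        E   (O−E)²/E
1          90   89.999     0.0000
2          48   52.624     0.4063
3          45   37.375     1.5556
4          30   29.003     0.0343
5          24   23.621     0.0061
6          17   20.033     0.4592
7          15   17.342     0.3163
8          17   15.249     0.2011
9          13   13.754     0.0413
Sum = 3.020
df = 8. Since 3.020 < 17.535, we do not reject H₀.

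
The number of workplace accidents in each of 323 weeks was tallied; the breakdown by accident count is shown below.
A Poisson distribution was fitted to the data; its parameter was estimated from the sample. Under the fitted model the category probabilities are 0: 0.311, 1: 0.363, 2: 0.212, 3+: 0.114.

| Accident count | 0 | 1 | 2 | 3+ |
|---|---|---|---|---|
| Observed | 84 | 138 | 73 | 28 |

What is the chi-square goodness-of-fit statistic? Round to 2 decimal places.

8.78

Expected counts E_i = n·p_i: 323×0.311 = 100.453, 323×0.363 = 117.249, 323×0.212 = 68.476, 323×0.114 = 36.822.
0: (84 − 100.453)²/100.453 = 270.701209/100.453 = 2.695
1: (138 − 117.249)²/117.249 = 430.604001/117.249 = 3.673
2: (73 − 68.476)²/68.476 = 20.466576/68.476 = 0.299
3+: (28 − 36.822)²/36.822 = 77.827684/36.822 = 2.114
Sum = 8.78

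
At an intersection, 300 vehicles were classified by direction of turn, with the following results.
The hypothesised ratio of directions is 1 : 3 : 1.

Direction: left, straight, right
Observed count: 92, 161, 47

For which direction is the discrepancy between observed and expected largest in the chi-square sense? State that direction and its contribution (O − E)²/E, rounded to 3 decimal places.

left, 17.067

Ratio total = 5. Expected counts: 300×1/5 = 60, 300×3/5 = 180, 300×1/5 = 60.
χ² = (92−60)²/60 + (161−180)²/180 + (47−60)²/60
   = 17.0667 + 2.0056 + 2.8167
The largest term is for left: 17.067.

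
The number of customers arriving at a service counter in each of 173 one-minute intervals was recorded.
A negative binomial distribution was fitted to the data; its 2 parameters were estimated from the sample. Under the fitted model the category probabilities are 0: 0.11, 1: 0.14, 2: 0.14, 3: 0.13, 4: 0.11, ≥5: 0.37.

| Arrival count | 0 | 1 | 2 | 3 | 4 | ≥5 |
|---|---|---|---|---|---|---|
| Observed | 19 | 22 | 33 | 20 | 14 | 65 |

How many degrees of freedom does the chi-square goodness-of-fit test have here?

There are k = 6 categories and 2 parameters estimated from the data, so df = 6 − 1 − 2 = 3.

3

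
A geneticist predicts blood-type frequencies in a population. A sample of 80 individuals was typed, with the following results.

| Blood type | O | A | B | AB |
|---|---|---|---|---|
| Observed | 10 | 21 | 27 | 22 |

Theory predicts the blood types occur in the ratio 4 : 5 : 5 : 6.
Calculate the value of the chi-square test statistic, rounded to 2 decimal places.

4.92

Ratio total = 20. Expected counts: 80×4/20 = 16, 80×5/20 = 20, 80×5/20 = 20, 80×6/20 = 24.
cat         O        E   (O−E)²/E
O          10       16      2.250
A          21       20      0.050
B          27       20      2.450
AB         22       24      0.167
Sum = 4.92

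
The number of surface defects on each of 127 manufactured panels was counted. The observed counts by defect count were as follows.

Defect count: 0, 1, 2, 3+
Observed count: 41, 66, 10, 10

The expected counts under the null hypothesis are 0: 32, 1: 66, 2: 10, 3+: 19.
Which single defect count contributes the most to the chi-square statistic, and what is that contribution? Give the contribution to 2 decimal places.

χ² = (41−32)²/32 + (66−66)²/66 + (10−10)²/10 + (10−19)²/19
   = 2.531 + 0.000 + 0.000 + 4.263
The largest term is for 3+: 4.26.

3+, 4.26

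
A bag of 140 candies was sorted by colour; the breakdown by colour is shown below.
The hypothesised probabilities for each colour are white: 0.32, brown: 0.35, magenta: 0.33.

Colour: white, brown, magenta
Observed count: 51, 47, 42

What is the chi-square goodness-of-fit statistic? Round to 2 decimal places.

Expected counts E_i = n·p_i: 140×0.32 = 44.8, 140×0.35 = 49, 140×0.33 = 46.2.
χ² = (51−44.8)²/44.8 + (47−49)²/49 + (42−46.2)²/46.2
   = 0.858 + 0.082 + 0.382
Sum = 1.32

1.32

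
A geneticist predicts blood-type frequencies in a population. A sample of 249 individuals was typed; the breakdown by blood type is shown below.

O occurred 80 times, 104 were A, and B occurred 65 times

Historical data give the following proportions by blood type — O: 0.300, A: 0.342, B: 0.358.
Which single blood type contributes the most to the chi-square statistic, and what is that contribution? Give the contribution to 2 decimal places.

Expected counts E_i = n·p_i: 249×0.300 = 74.7, 249×0.342 = 85.158, 249×0.358 = 89.142.
χ² = (80−74.7)²/74.7 + (104−85.158)²/85.158 + (65−89.142)²/89.142
   = 0.376 + 4.169 + 6.538
The largest term is for B: 6.54.

B, 6.54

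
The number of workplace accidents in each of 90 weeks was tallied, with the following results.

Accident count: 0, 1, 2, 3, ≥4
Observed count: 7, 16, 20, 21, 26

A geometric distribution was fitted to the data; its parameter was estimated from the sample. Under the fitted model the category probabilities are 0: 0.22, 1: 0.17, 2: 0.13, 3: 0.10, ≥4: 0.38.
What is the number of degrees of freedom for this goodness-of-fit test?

3

There are k = 5 categories and 1 parameter estimated from the data, so df = 5 − 1 − 1 = 3.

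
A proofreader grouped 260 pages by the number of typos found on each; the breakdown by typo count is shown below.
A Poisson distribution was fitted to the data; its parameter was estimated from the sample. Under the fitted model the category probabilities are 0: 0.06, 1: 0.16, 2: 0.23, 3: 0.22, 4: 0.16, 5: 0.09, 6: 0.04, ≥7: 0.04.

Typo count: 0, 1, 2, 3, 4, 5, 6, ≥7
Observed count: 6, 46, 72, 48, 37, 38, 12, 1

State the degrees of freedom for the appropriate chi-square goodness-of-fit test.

6

There are k = 8 categories and 1 parameter estimated from the data, so df = 8 − 1 − 1 = 6.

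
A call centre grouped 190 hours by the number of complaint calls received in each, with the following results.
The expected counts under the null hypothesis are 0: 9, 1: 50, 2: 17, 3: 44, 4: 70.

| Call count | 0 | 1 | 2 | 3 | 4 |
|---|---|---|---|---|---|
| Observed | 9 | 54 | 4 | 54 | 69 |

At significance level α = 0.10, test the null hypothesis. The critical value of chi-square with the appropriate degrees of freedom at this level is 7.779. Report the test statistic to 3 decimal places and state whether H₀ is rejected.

12.548; reject

χ² = (9−9)²/9 + (54−50)²/50 + (4−17)²/17 + (54−44)²/44 + (69−70)²/70
   = 0.0000 + 0.3200 + 9.9412 + 2.2727 + 0.0143
Sum = 12.548
df = 4. Since 12.548 > 7.779, we reject H₀.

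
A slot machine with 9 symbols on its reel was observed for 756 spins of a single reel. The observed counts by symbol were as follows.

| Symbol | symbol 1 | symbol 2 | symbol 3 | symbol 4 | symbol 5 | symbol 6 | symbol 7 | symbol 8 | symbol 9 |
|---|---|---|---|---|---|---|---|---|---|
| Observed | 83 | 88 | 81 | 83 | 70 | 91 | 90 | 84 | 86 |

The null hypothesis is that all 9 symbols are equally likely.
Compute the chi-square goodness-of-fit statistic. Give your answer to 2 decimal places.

Under H₀ each category has probability 1/9, so each expected count is 756/9 = 84.
symbol 1: (83 − 84)²/84 = 1/84 = 0.012
symbol 2: (88 − 84)²/84 = 16/84 = 0.190
symbol 3: (81 − 84)²/84 = 9/84 = 0.107
symbol 4: (83 − 84)²/84 = 1/84 = 0.012
symbol 5: (70 − 84)²/84 = 196/84 = 2.333
symbol 6: (91 − 84)²/84 = 49/84 = 0.583
symbol 7: (90 − 84)²/84 = 36/84 = 0.429
symbol 8: (84 − 84)²/84 = 0/84 = 0.000
symbol 9: (86 − 84)²/84 = 4/84 = 0.048
Sum = 3.71

3.71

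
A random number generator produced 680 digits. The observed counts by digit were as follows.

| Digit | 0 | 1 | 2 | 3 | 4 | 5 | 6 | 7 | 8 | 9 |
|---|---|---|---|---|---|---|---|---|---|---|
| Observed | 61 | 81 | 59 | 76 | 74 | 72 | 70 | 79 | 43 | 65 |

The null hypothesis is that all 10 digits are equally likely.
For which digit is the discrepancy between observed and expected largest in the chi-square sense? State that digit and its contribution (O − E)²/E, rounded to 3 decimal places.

8, 9.191

Under H₀ each category has probability 1/10, so each expected count is 680/10 = 68.
χ² = (61−68)²/68 + (81−68)²/68 + (59−68)²/68 + (76−68)²/68 + (74−68)²/68 + (72−68)²/68 + (70−68)²/68 + (79−68)²/68 + (43−68)²/68 + (65−68)²/68
   = 0.7206 + 2.4853 + 1.1912 + 0.9412 + 0.5294 + 0.2353 + 0.0588 + 1.7794 + 9.1912 + 0.1324
The largest term is for 8: 9.191.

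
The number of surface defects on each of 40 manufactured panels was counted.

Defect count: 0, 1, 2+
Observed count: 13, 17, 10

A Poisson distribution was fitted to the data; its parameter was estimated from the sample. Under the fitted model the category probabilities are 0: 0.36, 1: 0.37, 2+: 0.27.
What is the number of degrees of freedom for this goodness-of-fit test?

There are k = 3 categories and 1 parameter estimated from the data, so df = 3 − 1 − 1 = 1.

1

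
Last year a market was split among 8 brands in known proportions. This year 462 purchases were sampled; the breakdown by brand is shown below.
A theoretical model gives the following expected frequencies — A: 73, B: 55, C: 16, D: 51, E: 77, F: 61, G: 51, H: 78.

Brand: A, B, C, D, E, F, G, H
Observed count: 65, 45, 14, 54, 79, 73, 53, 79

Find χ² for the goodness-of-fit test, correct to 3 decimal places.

5.625

A: (65 − 73)²/73 = 64/73 = 0.8767
B: (45 − 55)²/55 = 100/55 = 1.8182
C: (14 − 16)²/16 = 4/16 = 0.2500
D: (54 − 51)²/51 = 9/51 = 0.1765
E: (79 − 77)²/77 = 4/77 = 0.0519
F: (73 − 61)²/61 = 144/61 = 2.3607
G: (53 − 51)²/51 = 4/51 = 0.0784
H: (79 − 78)²/78 = 1/78 = 0.0128
Sum = 5.625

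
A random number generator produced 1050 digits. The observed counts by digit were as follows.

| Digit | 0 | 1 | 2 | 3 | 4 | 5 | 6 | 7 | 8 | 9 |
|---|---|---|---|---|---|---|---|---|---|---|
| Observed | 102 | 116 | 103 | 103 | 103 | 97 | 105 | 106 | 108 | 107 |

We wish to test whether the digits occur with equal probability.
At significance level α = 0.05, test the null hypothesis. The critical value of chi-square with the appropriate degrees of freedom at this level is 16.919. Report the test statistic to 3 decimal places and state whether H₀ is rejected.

2.095; do not reject

Under H₀ each category has probability 1/10, so each expected count is 1050/10 = 105.
χ² = (102−105)²/105 + (116−105)²/105 + (103−105)²/105 + (103−105)²/105 + (103−105)²/105 + (97−105)²/105 + (105−105)²/105 + (106−105)²/105 + (108−105)²/105 + (107−105)²/105
   = 0.0857 + 1.1524 + 0.0381 + 0.0381 + 0.0381 + 0.6095 + 0.0000 + 0.0095 + 0.0857 + 0.0381
Sum = 2.095
df = 9. Since 2.095 < 16.919, we do not reject H₀.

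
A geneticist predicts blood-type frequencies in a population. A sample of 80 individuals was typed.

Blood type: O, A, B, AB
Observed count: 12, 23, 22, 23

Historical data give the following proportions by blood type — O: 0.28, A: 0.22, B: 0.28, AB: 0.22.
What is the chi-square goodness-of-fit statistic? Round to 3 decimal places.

Expected counts E_i = n·p_i: 80×0.28 = 22.4, 80×0.22 = 17.6, 80×0.28 = 22.4, 80×0.22 = 17.6.
χ² = (12−22.4)²/22.4 + (23−17.6)²/17.6 + (22−22.4)²/22.4 + (23−17.6)²/17.6
   = 4.8286 + 1.6568 + 0.0071 + 1.6568
Sum = 8.149

8.149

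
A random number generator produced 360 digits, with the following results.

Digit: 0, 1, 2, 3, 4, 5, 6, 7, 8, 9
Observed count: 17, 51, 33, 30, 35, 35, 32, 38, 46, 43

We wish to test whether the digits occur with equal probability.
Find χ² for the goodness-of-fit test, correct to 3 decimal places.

22.278

Expected count for each of the 10 categories: 360/10 = 36.
χ² = (17−36)²/36 + (51−36)²/36 + (33−36)²/36 + (30−36)²/36 + (35−36)²/36 + (35−36)²/36 + (32−36)²/36 + (38−36)²/36 + (46−36)²/36 + (43−36)²/36
   = 10.0278 + 6.2500 + 0.2500 + 1.0000 + 0.0278 + 0.0278 + 0.4444 + 0.1111 + 2.7778 + 1.3611
Sum = 22.278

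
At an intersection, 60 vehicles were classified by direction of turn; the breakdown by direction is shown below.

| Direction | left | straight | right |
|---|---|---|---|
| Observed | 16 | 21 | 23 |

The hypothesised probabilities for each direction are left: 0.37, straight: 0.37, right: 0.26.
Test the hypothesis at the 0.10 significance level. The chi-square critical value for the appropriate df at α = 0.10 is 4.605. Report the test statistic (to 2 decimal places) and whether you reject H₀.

Expected counts E_i = n·p_i: 60×0.37 = 22.2, 60×0.37 = 22.2, 60×0.26 = 15.6.
χ² = (16−22.2)²/22.2 + (21−22.2)²/22.2 + (23−15.6)²/15.6
   = 1.732 + 0.065 + 3.510
Sum = 5.31
df = 2. Since 5.31 > 4.605, we reject H₀.

5.31; reject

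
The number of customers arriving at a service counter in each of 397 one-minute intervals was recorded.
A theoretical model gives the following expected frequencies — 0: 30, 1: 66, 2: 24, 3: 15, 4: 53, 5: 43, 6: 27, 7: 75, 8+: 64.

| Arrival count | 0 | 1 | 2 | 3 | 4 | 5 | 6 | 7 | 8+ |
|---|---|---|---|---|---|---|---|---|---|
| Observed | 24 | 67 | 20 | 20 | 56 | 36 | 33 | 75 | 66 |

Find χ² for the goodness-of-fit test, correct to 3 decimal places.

χ² = (24−30)²/30 + (67−66)²/66 + (20−24)²/24 + (20−15)²/15 + (56−53)²/53 + (36−43)²/43 + (33−27)²/27 + (75−75)²/75 + (66−64)²/64
   = 1.2000 + 0.0152 + 0.6667 + 1.6667 + 0.1698 + 1.1395 + 1.3333 + 0.0000 + 0.0625
Sum = 6.254

6.254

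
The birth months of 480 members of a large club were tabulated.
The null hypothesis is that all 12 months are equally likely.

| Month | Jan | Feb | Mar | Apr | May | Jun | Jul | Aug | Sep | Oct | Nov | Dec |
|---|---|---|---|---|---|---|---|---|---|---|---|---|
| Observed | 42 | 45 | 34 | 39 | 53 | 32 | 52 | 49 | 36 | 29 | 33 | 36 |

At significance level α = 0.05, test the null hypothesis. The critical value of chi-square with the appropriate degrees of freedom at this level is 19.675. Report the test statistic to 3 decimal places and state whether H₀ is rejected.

Under H₀ each category has probability 1/12, so each expected count is 480/12 = 40.
Jan: (42 − 40)²/40 = 4/40 = 0.1000
Feb: (45 − 40)²/40 = 25/40 = 0.6250
Mar: (34 − 40)²/40 = 36/40 = 0.9000
Apr: (39 − 40)²/40 = 1/40 = 0.0250
May: (53 − 40)²/40 = 169/40 = 4.2250
Jun: (32 − 40)²/40 = 64/40 = 1.6000
Jul: (52 − 40)²/40 = 144/40 = 3.6000
Aug: (49 − 40)²/40 = 81/40 = 2.0250
Sep: (36 − 40)²/40 = 16/40 = 0.4000
Oct: (29 − 40)²/40 = 121/40 = 3.0250
Nov: (33 − 40)²/40 = 49/40 = 1.2250
Dec: (36 − 40)²/40 = 16/40 = 0.4000
Sum = 18.150
df = 11. Since 18.150 < 19.675, we do not reject H₀.

18.150; do not reject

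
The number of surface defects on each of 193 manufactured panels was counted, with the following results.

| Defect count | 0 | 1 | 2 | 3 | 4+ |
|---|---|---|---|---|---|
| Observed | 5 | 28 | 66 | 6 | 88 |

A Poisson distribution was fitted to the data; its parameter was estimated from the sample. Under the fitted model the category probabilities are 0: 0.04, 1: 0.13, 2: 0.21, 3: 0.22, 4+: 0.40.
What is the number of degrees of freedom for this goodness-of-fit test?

3

There are k = 5 categories and 1 parameter estimated from the data, so df = 5 − 1 − 1 = 3.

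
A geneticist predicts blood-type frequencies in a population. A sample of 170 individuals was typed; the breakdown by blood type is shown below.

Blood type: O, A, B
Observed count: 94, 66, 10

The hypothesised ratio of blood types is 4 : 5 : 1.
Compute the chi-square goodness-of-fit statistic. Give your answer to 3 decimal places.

Ratio total = 10. Expected counts: 170×4/10 = 68, 170×5/10 = 85, 170×1/10 = 17.
O: (94 − 68)²/68 = 676/68 = 9.9412
A: (66 − 85)²/85 = 361/85 = 4.2471
B: (10 − 17)²/17 = 49/17 = 2.8824
Sum = 17.071

17.071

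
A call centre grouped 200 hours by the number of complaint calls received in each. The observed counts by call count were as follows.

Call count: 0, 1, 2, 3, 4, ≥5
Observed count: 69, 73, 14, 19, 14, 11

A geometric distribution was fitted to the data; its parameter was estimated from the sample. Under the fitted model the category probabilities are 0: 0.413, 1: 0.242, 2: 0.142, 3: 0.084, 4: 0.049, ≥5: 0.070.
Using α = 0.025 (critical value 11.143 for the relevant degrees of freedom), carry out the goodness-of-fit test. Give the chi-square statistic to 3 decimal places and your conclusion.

24.775; reject

Expected counts E_i = n·p_i: 200×0.413 = 82.6, 200×0.242 = 48.4, 200×0.142 = 28.4, 200×0.084 = 16.8, 200×0.049 = 9.8, 200×0.070 = 14.
cat         O        E   (O−E)²/E
0          69     82.6     2.2392
1          73     48.4    12.5033
2          14     28.4     7.3014
3          19     16.8     0.2881
4          14      9.8     1.8000
≥5         11       14     0.6429
Sum = 24.775
df = 4. Since 24.775 > 11.143, we reject H₀.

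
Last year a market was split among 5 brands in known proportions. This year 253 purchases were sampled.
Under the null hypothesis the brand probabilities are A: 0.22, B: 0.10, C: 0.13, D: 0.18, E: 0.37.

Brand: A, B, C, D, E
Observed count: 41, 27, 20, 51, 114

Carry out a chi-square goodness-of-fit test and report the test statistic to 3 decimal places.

Expected counts E_i = n·p_i: 253×0.22 = 55.66, 253×0.10 = 25.3, 253×0.13 = 32.89, 253×0.18 = 45.54, 253×0.37 = 93.61.
cat         O        E   (O−E)²/E
A          41    55.66     3.8612
B          27     25.3     0.1142
C          20    32.89     5.0518
D          51    45.54     0.6546
E         114    93.61     4.4413
Sum = 14.123

14.123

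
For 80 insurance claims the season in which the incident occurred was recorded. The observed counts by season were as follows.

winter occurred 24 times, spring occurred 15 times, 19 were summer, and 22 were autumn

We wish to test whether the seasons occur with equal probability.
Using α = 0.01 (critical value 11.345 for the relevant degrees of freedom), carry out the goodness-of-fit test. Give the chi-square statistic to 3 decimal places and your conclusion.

Expected count for each of the 4 categories: 80/4 = 20.
χ² = (24−20)²/20 + (15−20)²/20 + (19−20)²/20 + (22−20)²/20
   = 0.8000 + 1.2500 + 0.0500 + 0.2000
Sum = 2.300
df = 3. Since 2.300 < 11.345, we do not reject H₀.

2.300; do not reject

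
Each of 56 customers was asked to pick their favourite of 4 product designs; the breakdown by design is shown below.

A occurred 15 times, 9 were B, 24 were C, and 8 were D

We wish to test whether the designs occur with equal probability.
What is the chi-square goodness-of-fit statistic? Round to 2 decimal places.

11.57

Expected count for each of the 4 categories: 56/4 = 14.
cat         O        E   (O−E)²/E
A          15       14      0.071
B           9       14      1.786
C          24       14      7.143
D           8       14      2.571
Sum = 11.57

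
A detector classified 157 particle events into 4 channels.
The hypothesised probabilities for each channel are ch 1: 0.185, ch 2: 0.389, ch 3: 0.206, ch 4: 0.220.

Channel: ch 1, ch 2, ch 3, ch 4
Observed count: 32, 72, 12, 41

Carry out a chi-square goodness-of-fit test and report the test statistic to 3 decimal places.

Expected counts E_i = n·p_i: 157×0.185 = 29.045, 157×0.389 = 61.073, 157×0.206 = 32.342, 157×0.220 = 34.54.
χ² = (32−29.045)²/29.045 + (72−61.073)²/61.073 + (12−32.342)²/32.342 + (41−34.54)²/34.54
   = 0.3006 + 1.9550 + 12.7944 + 1.2082
Sum = 16.258

16.258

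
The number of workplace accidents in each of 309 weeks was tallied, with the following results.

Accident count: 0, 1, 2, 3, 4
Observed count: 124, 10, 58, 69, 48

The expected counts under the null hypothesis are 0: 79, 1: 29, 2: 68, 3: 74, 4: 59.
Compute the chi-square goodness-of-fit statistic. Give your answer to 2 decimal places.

cat         O        E   (O−E)²/E
0         124       79     25.633
1          10       29     12.448
2          58       68      1.471
3          69       74      0.338
4          48       59      2.051
Sum = 41.94

41.94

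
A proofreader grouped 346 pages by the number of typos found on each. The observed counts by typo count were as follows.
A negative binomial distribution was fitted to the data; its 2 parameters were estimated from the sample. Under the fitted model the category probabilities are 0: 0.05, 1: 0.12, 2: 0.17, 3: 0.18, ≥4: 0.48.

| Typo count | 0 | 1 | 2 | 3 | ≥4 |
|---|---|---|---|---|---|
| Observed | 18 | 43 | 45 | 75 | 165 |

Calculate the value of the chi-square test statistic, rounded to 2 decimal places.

5.93

Expected counts E_i = n·p_i: 346×0.05 = 17.3, 346×0.12 = 41.52, 346×0.17 = 58.82, 346×0.18 = 62.28, 346×0.48 = 166.08.
χ² = (18−17.3)²/17.3 + (43−41.52)²/41.52 + (45−58.82)²/58.82 + (75−62.28)²/62.28 + (165−166.08)²/166.08
   = 0.028 + 0.053 + 3.247 + 2.598 + 0.007
Sum = 5.93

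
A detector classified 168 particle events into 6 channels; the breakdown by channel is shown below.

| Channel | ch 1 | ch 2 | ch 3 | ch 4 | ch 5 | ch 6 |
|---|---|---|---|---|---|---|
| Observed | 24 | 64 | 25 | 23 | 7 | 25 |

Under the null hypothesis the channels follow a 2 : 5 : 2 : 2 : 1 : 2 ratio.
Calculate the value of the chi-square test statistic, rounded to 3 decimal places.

2.475

Ratio total = 14. Expected counts: 168×2/14 = 24, 168×5/14 = 60, 168×2/14 = 24, 168×2/14 = 24, 168×1/14 = 12, 168×2/14 = 24.
cat         O        E   (O−E)²/E
ch 1       24       24     0.0000
ch 2       64       60     0.2667
ch 3       25       24     0.0417
ch 4       23       24     0.0417
ch 5        7       12     2.0833
ch 6       25       24     0.0417
Sum = 2.475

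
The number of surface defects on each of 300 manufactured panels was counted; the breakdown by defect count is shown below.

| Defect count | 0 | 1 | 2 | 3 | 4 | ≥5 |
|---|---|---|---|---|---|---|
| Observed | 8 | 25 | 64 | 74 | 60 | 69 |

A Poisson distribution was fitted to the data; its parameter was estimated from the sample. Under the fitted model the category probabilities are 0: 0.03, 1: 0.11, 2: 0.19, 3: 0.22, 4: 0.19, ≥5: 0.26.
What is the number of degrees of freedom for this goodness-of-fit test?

4

There are k = 6 categories and 1 parameter estimated from the data, so df = 6 − 1 − 1 = 4.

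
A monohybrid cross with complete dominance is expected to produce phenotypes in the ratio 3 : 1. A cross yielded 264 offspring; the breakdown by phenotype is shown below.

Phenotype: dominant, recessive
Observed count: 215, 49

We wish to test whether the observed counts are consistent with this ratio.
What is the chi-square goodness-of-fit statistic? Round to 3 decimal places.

Ratio total = 4. Expected counts: 264×3/4 = 198, 264×1/4 = 66.
dominant: (215 − 198)²/198 = 289/198 = 1.4596
recessive: (49 − 66)²/66 = 289/66 = 4.3788
Sum = 5.838

5.838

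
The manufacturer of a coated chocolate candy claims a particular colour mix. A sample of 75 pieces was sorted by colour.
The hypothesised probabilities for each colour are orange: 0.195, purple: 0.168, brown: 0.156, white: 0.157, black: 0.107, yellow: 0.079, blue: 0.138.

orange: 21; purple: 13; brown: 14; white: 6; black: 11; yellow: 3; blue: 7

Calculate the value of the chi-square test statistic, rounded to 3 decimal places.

9.707

Expected counts E_i = n·p_i: 75×0.195 = 14.625, 75×0.168 = 12.6, 75×0.156 = 11.7, 75×0.157 = 11.775, 75×0.107 = 8.025, 75×0.079 = 5.925, 75×0.138 = 10.35.
orange: (21 − 14.625)²/14.625 = 40.640625/14.625 = 2.7788
purple: (13 − 12.6)²/12.6 = 0.16/12.6 = 0.0127
brown: (14 − 11.7)²/11.7 = 5.29/11.7 = 0.4521
white: (6 − 11.775)²/11.775 = 33.350625/11.775 = 2.8323
black: (11 − 8.025)²/8.025 = 8.850625/8.025 = 1.1029
yellow: (3 − 5.925)²/5.925 = 8.555625/5.925 = 1.4440
blue: (7 − 10.35)²/10.35 = 11.2225/10.35 = 1.0843
Sum = 9.707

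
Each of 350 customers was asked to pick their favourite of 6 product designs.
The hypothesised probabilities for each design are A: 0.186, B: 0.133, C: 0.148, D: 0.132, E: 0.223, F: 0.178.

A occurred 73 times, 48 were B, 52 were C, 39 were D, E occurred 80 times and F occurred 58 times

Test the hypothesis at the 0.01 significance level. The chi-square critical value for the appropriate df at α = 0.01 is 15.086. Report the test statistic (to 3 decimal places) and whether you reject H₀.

Expected counts E_i = n·p_i: 350×0.186 = 65.1, 350×0.133 = 46.55, 350×0.148 = 51.8, 350×0.132 = 46.2, 350×0.223 = 78.05, 350×0.178 = 62.3.
A: (73 − 65.1)²/65.1 = 62.41/65.1 = 0.9587
B: (48 − 46.55)²/46.55 = 2.1025/46.55 = 0.0452
C: (52 − 51.8)²/51.8 = 0.04/51.8 = 0.0008
D: (39 − 46.2)²/46.2 = 51.84/46.2 = 1.1221
E: (80 − 78.05)²/78.05 = 3.8025/78.05 = 0.0487
F: (58 − 62.3)²/62.3 = 18.49/62.3 = 0.2968
Sum = 2.472
df = 5. Since 2.472 < 15.086, we do not reject H₀.

2.472; do not reject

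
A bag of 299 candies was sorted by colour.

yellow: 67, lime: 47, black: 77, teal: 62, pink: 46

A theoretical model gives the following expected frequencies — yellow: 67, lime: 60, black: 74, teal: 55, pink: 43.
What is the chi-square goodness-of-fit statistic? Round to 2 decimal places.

yellow: (67 − 67)²/67 = 0/67 = 0.000
lime: (47 − 60)²/60 = 169/60 = 2.817
black: (77 − 74)²/74 = 9/74 = 0.122
teal: (62 − 55)²/55 = 49/55 = 0.891
pink: (46 − 43)²/43 = 9/43 = 0.209
Sum = 4.04

4.04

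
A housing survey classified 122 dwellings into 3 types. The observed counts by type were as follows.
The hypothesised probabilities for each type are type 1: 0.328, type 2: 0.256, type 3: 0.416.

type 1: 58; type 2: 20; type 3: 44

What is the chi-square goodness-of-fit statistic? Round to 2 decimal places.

Expected counts E_i = n·p_i: 122×0.328 = 40.016, 122×0.256 = 31.232, 122×0.416 = 50.752.
type 1: (58 − 40.016)²/40.016 = 323.424256/40.016 = 8.082
type 2: (20 − 31.232)²/31.232 = 126.157824/31.232 = 4.039
type 3: (44 − 50.752)²/50.752 = 45.589504/50.752 = 0.898
Sum = 13.02

13.02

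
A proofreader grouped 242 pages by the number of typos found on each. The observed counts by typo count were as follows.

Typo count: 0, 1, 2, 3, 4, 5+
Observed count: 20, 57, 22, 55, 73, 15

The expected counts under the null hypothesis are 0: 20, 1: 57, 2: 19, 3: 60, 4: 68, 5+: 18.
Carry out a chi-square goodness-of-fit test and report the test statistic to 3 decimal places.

1.758

cat         O        E   (O−E)²/E
0          20       20     0.0000
1          57       57     0.0000
2          22       19     0.4737
3          55       60     0.4167
4          73       68     0.3676
5+         15       18     0.5000
Sum = 1.758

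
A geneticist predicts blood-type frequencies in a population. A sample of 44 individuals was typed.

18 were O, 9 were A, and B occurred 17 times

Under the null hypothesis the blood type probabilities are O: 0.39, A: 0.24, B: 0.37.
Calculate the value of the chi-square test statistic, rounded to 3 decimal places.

0.303

Expected counts E_i = n·p_i: 44×0.39 = 17.16, 44×0.24 = 10.56, 44×0.37 = 16.28.
cat         O        E   (O−E)²/E
O          18    17.16     0.0411
A           9    10.56     0.2305
B          17    16.28     0.0318
Sum = 0.303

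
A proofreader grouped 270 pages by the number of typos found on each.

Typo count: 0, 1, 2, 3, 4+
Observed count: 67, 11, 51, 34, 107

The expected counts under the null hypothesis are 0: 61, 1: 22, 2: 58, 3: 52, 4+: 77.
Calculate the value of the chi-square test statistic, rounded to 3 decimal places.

24.854

χ² = (67−61)²/61 + (11−22)²/22 + (51−58)²/58 + (34−52)²/52 + (107−77)²/77
   = 0.5902 + 5.5000 + 0.8448 + 6.2308 + 11.6883
Sum = 24.854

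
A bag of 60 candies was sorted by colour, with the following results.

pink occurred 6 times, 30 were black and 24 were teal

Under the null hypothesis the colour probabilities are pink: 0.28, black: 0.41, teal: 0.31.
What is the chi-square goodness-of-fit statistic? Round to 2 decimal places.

Expected counts E_i = n·p_i: 60×0.28 = 16.8, 60×0.41 = 24.6, 60×0.31 = 18.6.
pink: (6 − 16.8)²/16.8 = 116.64/16.8 = 6.943
black: (30 − 24.6)²/24.6 = 29.16/24.6 = 1.185
teal: (24 − 18.6)²/18.6 = 29.16/18.6 = 1.568
Sum = 9.70

9.70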